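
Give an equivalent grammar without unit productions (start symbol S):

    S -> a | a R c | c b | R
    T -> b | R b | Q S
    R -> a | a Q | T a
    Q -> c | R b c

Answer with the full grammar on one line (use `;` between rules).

S -> a | a R c | c b | a Q | T a; T -> b | R b | Q S; R -> a | a Q | T a; Q -> c | R b c

Unit pairs: S ⇒* {R}.
Replace each nonterminal's rules with the union of the non-unit rules of every nonterminal it unit-derives.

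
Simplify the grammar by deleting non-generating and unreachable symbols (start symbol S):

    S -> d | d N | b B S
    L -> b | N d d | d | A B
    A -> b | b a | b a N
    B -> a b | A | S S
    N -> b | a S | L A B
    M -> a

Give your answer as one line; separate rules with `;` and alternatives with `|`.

S -> d | d N | b B S; L -> b | N d d | d | A B; A -> b | b a | b a N; B -> a b | A | S S; N -> b | a S | L A B

Generating nonterminals: {A, B, L, M, N, S}.
Reachable from S after that: {A, B, L, N, S}.
Removed useless symbols: {M} and every production mentioning them.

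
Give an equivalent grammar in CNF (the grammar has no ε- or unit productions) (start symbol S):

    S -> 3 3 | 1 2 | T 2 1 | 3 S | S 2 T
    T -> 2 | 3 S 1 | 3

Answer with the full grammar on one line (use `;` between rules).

Introduce a nonterminal for each terminal appearing in a rule of length ≥ 2: X1 → 3, X2 → 1, X3 → 2.
Binarize each right-hand side of length ≥ 3 by chaining fresh nonterminals (Y1, Y2, …): affected rules were S → T X3 X2; S → S X3 T; T → X1 S X2.

S -> X1 X1 | X2 X3 | T Y1 | X1 S | S Y2; T -> 2 | X1 Y3 | 3; X1 -> 3; X2 -> 1; X3 -> 2; Y1 -> X3 X2; Y2 -> X3 T; Y3 -> S X2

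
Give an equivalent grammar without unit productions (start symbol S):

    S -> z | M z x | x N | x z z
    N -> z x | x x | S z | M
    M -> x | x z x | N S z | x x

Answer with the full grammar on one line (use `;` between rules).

S -> z | M z x | x N | x z z; N -> z x | x x | S z | x | x z x | N S z; M -> x | x z x | N S z | x x

Unit pairs: N ⇒* {M}.
Replace each nonterminal's rules with the union of the non-unit rules of every nonterminal it unit-derives.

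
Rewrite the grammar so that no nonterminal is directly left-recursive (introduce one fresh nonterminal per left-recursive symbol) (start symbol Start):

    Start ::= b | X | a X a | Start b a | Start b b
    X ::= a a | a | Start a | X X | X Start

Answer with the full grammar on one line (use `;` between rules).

Start ::= b Start1 | X Start1 | a X a Start1; X ::= a a X1 | a X1 | Start a X1; Start1 ::= b a Start1 | b b Start1 | ε; X1 ::= X X1 | Start X1 | ε

Left recursion appears on Start, X.
For Start: α = {b a, b b}, β = {b, X, a X a}. Rewrite as Start → β Start1 and Start1 → α Start1 | ε.
For X: α = {X, Start}, β = {a a, a, Start a}. Rewrite as X → β X1 and X1 → α X1 | ε.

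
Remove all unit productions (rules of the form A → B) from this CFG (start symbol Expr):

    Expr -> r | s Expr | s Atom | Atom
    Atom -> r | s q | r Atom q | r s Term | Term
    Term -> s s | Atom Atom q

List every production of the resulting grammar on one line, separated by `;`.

Unit pairs: Atom ⇒* {Term}; Expr ⇒* {Atom, Term}.
For every A with A ⇒* B via unit rules, add B's non-unit alternatives to A; then delete every rule of the form X → Y.

Expr -> s s | Atom Atom q | r | s q | r Atom q | r s Term | s Expr | s Atom; Atom -> s s | Atom Atom q | r | s q | r Atom q | r s Term; Term -> s s | Atom Atom q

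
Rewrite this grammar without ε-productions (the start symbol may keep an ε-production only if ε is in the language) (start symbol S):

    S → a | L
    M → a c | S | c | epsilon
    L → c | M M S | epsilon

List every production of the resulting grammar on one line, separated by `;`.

The nullable symbols are {L, M, S}.
ε ∈ L(G) since S is nullable, so keep S → ε.
Add the nullable-subset variants: L → M M S gives M M S | M M | M S | M | S.

S → a | L | ε; M → a c | S | c; L → c | M M S | M M | M S | M | S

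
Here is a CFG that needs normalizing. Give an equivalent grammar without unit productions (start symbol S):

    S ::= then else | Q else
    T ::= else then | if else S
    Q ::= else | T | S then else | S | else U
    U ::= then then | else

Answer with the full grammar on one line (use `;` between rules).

Unit pairs: Q ⇒* {S, T}.
For each unit pair (A, B), copy every non-unit production of B to A, then drop all unit productions.

S ::= then else | Q else; T ::= else then | if else S; Q ::= then else | Q else | else | S then else | else U | else then | if else S; U ::= then then | else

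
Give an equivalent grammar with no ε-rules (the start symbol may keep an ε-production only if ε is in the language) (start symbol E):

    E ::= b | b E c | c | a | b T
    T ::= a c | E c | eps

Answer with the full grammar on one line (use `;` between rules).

E ::= b | b E c | c | a | b T; T ::= a c | E c

Nullable set = {T}.
ε ∉ L(G), so no ε-production is kept.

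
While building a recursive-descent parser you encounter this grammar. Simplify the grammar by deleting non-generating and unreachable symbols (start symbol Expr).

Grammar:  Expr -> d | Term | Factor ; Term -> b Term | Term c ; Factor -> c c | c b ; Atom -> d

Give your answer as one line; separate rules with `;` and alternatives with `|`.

Generating nonterminals: {Atom, Expr, Factor}.
Reachable from Expr after that: {Expr, Factor}.
Removed useless symbols: {Atom, Term} and every production mentioning them.

Expr -> d | Factor; Factor -> c c | c b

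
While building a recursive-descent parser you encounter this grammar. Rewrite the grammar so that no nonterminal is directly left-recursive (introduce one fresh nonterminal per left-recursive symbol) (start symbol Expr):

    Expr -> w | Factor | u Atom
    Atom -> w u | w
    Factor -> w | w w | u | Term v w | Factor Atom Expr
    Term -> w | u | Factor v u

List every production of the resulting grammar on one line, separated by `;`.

Factor is directly left-recursive.
For Factor: α = {Atom Expr}, β = {w, w w, u, Term v w}. Rewrite as Factor → β Factor1 and Factor1 → α Factor1 | ε.

Expr -> w | Factor | u Atom; Atom -> w u | w; Factor -> w Factor1 | w w Factor1 | u Factor1 | Term v w Factor1; Term -> w | u | Factor v u; Factor1 -> Atom Expr Factor1 | ε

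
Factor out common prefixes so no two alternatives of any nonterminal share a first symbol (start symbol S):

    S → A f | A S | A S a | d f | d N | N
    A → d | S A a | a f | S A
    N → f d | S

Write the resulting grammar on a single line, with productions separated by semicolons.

S → N | A S' | d S''; A → d | a f | S A A'; N → f d | S; S' → f | S S'''; S'' → f | N; A' → a | ε; S''' → ε | a

S has alternatives sharing prefix 'A': factor to S → A S' with S' → f | S | S a.
S has alternatives sharing prefix 'd': factor to S → d S'' with S'' → f | N.
A has alternatives sharing prefix 'S A': factor to A → S A A' with A' → a | ε.
S' has alternatives sharing prefix 'S': factor to S' → S S''' with S''' → ε | a.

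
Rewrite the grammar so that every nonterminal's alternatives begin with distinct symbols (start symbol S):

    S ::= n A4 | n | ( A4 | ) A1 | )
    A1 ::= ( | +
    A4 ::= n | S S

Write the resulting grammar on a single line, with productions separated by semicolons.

S has alternatives sharing prefix 'n': factor to S → n S' with S' → A4 | ε.
S has alternatives sharing prefix ')': factor to S → ) S'' with S'' → A1 | ε.

S ::= ( A4 | n S' | ) S''; A1 ::= ( | +; A4 ::= n | S S; S' ::= A4 | epsilon; S'' ::= A1 | epsilon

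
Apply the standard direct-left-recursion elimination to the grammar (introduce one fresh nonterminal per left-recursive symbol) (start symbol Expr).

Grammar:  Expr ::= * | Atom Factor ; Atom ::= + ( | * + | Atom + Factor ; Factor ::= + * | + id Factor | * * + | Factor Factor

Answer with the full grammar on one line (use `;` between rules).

Left recursion appears on Atom, Factor.
For Atom: α = {+ Factor}, β = {+ (, * +}. Rewrite as Atom → β Atom1 and Atom1 → α Atom1 | ε.
For Factor: α = {Factor}, β = {+ *, + id Factor, * * +}. Rewrite as Factor → β Factor1 and Factor1 → α Factor1 | ε.

Expr ::= * | Atom Factor; Atom ::= + ( Atom1 | * + Atom1; Factor ::= + * Factor1 | + id Factor Factor1 | * * + Factor1; Atom1 ::= + Factor Atom1 | ε; Factor1 ::= Factor Factor1 | ε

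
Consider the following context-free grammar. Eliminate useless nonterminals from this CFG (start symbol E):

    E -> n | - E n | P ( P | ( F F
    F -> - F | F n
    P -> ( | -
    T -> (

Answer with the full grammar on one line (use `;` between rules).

Generating nonterminals: {E, P, T}.
Reachable from E after that: {E, P}.
Removed useless symbols: {F, T} and every production mentioning them.

E -> n | - E n | P ( P; P -> ( | -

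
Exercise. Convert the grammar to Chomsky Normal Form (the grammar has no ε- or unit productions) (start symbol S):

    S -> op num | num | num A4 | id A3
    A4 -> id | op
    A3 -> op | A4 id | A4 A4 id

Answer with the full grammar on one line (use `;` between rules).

Introduce a nonterminal for each terminal appearing in a rule of length ≥ 2: X1 → op, X2 → num, X3 → id.
Binarize each right-hand side of length ≥ 3 by chaining fresh nonterminals (Y1, Y2, …): affected rules were A3 → A4 A4 X3.

S -> X1 X2 | num | X2 A4 | X3 A3; A4 -> id | op; A3 -> op | A4 X3 | A4 Y1; X1 -> op; X2 -> num; X3 -> id; Y1 -> A4 X3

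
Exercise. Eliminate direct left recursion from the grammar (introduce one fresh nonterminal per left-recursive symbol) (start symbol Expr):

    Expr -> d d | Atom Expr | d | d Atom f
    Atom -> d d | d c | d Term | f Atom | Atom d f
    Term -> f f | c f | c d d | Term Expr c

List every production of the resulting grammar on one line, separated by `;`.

Expr -> d d | Atom Expr | d | d Atom f; Atom -> d d Atom1 | d c Atom1 | d Term Atom1 | f Atom Atom1; Term -> f f Term1 | c f Term1 | c d d Term1; Atom1 -> d f Atom1 | ε; Term1 -> Expr c Term1 | ε

Atom, Term are directly left-recursive.
For Atom: α = {d f}, β = {d d, d c, d Term, f Atom}. Rewrite as Atom → β Atom1 and Atom1 → α Atom1 | ε.
For Term: α = {Expr c}, β = {f f, c f, c d d}. Rewrite as Term → β Term1 and Term1 → α Term1 | ε.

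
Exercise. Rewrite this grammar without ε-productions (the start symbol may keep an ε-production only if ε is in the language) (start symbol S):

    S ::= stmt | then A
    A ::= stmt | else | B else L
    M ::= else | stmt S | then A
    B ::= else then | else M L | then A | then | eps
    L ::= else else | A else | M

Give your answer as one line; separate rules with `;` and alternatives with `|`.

Nullable nonterminals: {B}.
ε ∉ L(G), so no ε-production is kept.
Add the nullable-subset variants: A → B else L gives B else L | else L.

S ::= stmt | then A; A ::= stmt | else | B else L | else L; M ::= else | stmt S | then A; B ::= else then | else M L | then A | then; L ::= else else | A else | M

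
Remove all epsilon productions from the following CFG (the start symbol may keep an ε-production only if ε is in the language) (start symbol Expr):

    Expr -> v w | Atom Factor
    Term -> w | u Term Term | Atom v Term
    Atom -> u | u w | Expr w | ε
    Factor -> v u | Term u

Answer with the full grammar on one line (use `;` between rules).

The nullable symbols are {Atom}.
ε ∉ L(G), so no ε-production is kept.
Add the nullable-subset variants: Expr → Atom Factor gives Atom Factor | Factor. Term → Atom v Term gives Atom v Term | v Term.

Expr -> v w | Atom Factor | Factor; Term -> w | u Term Term | Atom v Term | v Term; Atom -> u | u w | Expr w; Factor -> v u | Term u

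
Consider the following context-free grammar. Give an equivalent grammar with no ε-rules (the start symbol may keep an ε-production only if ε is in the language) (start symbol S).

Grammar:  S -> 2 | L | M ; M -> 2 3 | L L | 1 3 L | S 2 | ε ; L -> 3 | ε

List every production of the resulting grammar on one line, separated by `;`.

S -> 2 | L | M | ε; M -> 2 3 | L L | L | 1 3 L | 1 3 | S 2 | 2; L -> 3

Nullable nonterminals: {L, M, S}.
ε ∈ L(G) since S is nullable, so keep S → ε.
For each production, add variants omitting each subset of nullable occurrences: M → L L gives L L | L. M → 1 3 L gives 1 3 L | 1 3. M → S 2 gives S 2 | 2.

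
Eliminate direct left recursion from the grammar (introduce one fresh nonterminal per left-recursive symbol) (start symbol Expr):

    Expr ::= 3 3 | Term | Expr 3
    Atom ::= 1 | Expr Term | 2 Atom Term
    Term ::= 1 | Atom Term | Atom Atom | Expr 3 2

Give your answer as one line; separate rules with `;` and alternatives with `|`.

Left recursion appears on Expr.
For Expr: α = {3}, β = {3 3, Term}. Rewrite as Expr → β Expr1 and Expr1 → α Expr1 | ε.

Expr ::= 3 3 Expr1 | Term Expr1; Atom ::= 1 | Expr Term | 2 Atom Term; Term ::= 1 | Atom Term | Atom Atom | Expr 3 2; Expr1 ::= 3 Expr1 | eps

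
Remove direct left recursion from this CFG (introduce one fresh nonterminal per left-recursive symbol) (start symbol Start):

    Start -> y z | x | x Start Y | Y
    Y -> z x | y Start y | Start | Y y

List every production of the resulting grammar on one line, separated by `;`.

Start -> y z | x | x Start Y | Y; Y -> z x Y1 | y Start y Y1 | Start Y1; Y1 -> y Y1 | ε

Left recursion appears on Y.
For Y: α = {y}, β = {z x, y Start y, Start}. Rewrite as Y → β Y1 and Y1 → α Y1 | ε.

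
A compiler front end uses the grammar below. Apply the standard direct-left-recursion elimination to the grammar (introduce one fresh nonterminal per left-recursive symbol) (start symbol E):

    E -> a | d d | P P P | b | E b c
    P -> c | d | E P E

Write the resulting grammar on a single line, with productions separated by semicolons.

Left recursion appears on E.
For E: α = {b c}, β = {a, d d, P P P, b}. Rewrite as E → β E' and E' → α E' | ε.

E -> a E' | d d E' | P P P E' | b E'; P -> c | d | E P E; E' -> b c E' | eps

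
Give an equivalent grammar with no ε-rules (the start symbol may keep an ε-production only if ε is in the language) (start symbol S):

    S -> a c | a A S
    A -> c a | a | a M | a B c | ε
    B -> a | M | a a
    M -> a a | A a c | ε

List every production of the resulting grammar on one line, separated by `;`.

S -> a c | a A S | a S; A -> c a | a | a M | a B c | a c; B -> a | M | a a; M -> a a | A a c | a c

Nullable nonterminals: {A, B, M}.
ε ∉ L(G), so no ε-production is kept.
Add the nullable-subset variants: S → a A S gives a A S | a S. A → a B c gives a B c | a c. M → A a c gives A a c | a c.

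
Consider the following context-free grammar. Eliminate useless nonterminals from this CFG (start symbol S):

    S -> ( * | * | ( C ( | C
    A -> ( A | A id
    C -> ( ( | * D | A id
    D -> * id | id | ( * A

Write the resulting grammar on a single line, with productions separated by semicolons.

S -> ( * | * | ( C ( | C; C -> ( ( | * D; D -> * id | id

Generating nonterminals: {C, D, S}.
Reachable from S after that: {C, D, S}.
Removed useless symbols: {A} and every production mentioning them.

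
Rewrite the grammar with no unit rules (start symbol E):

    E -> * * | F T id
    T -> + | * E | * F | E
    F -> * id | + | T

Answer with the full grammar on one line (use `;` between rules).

E -> * * | F T id; T -> * * | F T id | + | * E | * F; F -> * * | F T id | * id | + | * E | * F

Unit pairs: F ⇒* {E, T}; T ⇒* {E}.
For every A with A ⇒* B via unit rules, add B's non-unit alternatives to A; then delete every rule of the form X → Y.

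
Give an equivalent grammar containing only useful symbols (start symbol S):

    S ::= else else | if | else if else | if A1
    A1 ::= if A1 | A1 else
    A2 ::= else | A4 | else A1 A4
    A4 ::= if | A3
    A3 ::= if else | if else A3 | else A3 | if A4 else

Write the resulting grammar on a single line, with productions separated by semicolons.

Generating nonterminals: {A2, A3, A4, S}.
Reachable from S after that: {S}.
Removed useless symbols: {A1, A2, A3, A4} and every production mentioning them.

S ::= else else | if | else if else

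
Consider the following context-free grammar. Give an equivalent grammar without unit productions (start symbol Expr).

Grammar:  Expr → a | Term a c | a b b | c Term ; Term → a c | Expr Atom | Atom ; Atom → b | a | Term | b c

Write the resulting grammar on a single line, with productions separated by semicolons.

Expr → a | Term a c | a b b | c Term; Term → a c | Expr Atom | b | a | b c; Atom → a c | Expr Atom | b | a | b c

Unit pairs: Atom ⇒* {Term}; Term ⇒* {Atom}.
For every A with A ⇒* B via unit rules, add B's non-unit alternatives to A; then delete every rule of the form X → Y.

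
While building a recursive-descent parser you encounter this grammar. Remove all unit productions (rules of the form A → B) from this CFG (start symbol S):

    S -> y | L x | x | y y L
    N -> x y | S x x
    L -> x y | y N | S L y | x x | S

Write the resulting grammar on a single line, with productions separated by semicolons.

S -> y | L x | x | y y L; N -> x y | S x x; L -> x y | y N | S L y | x x | y | L x | x | y y L

Unit pairs: L ⇒* {S}.
Replace each nonterminal's rules with the union of the non-unit rules of every nonterminal it unit-derives.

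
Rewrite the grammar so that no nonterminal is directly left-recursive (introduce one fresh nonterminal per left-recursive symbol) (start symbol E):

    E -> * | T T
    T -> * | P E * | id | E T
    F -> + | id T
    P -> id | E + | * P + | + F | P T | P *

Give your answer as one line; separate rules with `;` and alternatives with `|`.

Directly left-recursive nonterminal: P.
For P: α = {T, *}, β = {id, E +, * P +, + F}. Rewrite as P → β P' and P' → α P' | ε.

E -> * | T T; T -> * | P E * | id | E T; F -> + | id T; P -> id P' | E + P' | * P + P' | + F P'; P' -> T P' | * P' | eps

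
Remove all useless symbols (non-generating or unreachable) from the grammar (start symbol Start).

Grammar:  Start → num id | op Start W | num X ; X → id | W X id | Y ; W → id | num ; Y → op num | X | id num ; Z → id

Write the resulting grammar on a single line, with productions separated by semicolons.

Generating nonterminals: {Start, W, X, Y, Z}.
Reachable from Start after that: {Start, W, X, Y}.
Removed useless symbols: {Z} and every production mentioning them.

Start → num id | op Start W | num X; X → id | W X id | Y; W → id | num; Y → op num | X | id num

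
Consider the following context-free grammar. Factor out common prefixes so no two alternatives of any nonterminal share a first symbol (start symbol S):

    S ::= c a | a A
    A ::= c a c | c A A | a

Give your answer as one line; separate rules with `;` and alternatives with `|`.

A has alternatives sharing prefix 'c': factor to A → c A' with A' → a c | A A.

S ::= c a | a A; A ::= a | c A'; A' ::= a c | A A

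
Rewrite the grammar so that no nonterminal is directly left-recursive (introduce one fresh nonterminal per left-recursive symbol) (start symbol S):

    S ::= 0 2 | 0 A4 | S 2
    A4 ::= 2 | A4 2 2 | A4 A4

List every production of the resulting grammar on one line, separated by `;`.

S ::= 0 2 S' | 0 A4 S'; A4 ::= 2 A4'; S' ::= 2 S' | ε; A4' ::= 2 2 A4' | A4 A4' | ε

Left recursion appears on S, A4.
For S: α = {2}, β = {0 2, 0 A4}. Rewrite as S → β S' and S' → α S' | ε.
For A4: α = {2 2, A4}, β = {2}. Rewrite as A4 → β A4' and A4' → α A4' | ε.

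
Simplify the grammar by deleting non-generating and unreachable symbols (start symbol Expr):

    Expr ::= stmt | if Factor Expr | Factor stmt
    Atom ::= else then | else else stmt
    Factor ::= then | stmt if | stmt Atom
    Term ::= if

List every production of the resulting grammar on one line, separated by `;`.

Expr ::= stmt | if Factor Expr | Factor stmt; Atom ::= else then | else else stmt; Factor ::= then | stmt if | stmt Atom

Generating nonterminals: {Atom, Expr, Factor, Term}.
Reachable from Expr after that: {Atom, Expr, Factor}.
Removed useless symbols: {Term} and every production mentioning them.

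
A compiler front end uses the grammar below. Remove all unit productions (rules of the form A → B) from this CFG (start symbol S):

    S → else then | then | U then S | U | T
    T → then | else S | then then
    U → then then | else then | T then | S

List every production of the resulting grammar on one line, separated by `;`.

Unit pairs: S ⇒* {T, U}; U ⇒* {S, T}.
Replace each nonterminal's rules with the union of the non-unit rules of every nonterminal it unit-derives.

S → then then | else then | T then | then | U then S | else S; T → then | else S | then then; U → then then | else then | T then | then | U then S | else S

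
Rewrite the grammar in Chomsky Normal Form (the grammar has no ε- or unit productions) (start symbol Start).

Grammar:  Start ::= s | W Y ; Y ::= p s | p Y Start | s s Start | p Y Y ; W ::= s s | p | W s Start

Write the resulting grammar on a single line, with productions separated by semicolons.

Start ::= s | W Y; Y ::= X1 X2 | X1 Y1 | X2 Y2 | X1 Y3; W ::= X2 X2 | p | W Y4; X1 ::= p; X2 ::= s; Y1 ::= Y Start; Y2 ::= X2 Start; Y3 ::= Y Y; Y4 ::= X2 Start

Introduce a nonterminal for each terminal appearing in a rule of length ≥ 2: X1 → p, X2 → s.
Binarize each right-hand side of length ≥ 3 by chaining fresh nonterminals (Y1, Y2, …): affected rules were Y → X1 Y Start; Y → X2 X2 Start; Y → X1 Y Y; W → W X2 Start.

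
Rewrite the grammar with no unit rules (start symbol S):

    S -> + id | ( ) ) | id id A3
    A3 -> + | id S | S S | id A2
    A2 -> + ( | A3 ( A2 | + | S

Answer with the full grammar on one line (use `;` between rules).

S -> + id | ( ) ) | id id A3; A3 -> + | id S | S S | id A2; A2 -> + ( | A3 ( A2 | + | + id | ( ) ) | id id A3

Unit pairs: A2 ⇒* {S}.
Replace each nonterminal's rules with the union of the non-unit rules of every nonterminal it unit-derives.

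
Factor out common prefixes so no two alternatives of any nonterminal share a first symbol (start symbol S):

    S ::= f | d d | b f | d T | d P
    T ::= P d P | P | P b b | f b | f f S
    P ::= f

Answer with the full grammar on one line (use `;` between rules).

S ::= f | b f | d S'; T ::= P T' | f T''; P ::= f; S' ::= d | T | P; T' ::= d P | ε | b b; T'' ::= b | f S

S has alternatives sharing prefix 'd': factor to S → d S' with S' → d | T | P.
T has alternatives sharing prefix 'P': factor to T → P T' with T' → d P | ε | b b.
T has alternatives sharing prefix 'f': factor to T → f T'' with T'' → b | f S.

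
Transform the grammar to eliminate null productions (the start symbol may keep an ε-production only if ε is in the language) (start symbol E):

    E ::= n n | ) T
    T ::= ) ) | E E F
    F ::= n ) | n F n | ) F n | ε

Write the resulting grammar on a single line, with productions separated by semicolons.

E ::= n n | ) T; T ::= ) ) | E E F | E E; F ::= n ) | n F n | n n | ) F n | ) n

Nullable nonterminals: {F}.
ε ∉ L(G), so no ε-production is kept.
Expand every rule over subsets of its nullable positions: T → E E F gives E E F | E E. F → n F n gives n F n | n n. F → ) F n gives ) F n | ) n.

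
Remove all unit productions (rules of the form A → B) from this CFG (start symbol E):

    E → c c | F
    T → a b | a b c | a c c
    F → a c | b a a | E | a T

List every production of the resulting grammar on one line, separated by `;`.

E → c c | a c | b a a | a T; T → a b | a b c | a c c; F → c c | a c | b a a | a T

Unit pairs: E ⇒* {F}; F ⇒* {E}.
For each unit pair (A, B), copy every non-unit production of B to A, then drop all unit productions.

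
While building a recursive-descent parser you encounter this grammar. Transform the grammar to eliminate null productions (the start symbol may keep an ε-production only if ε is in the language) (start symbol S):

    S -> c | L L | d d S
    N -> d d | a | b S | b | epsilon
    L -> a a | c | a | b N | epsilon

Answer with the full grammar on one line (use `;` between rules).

Nullable set = {L, N, S}.
ε ∈ L(G) since S is nullable, so keep S → ε.
For each production, add variants omitting each subset of nullable occurrences: S → L L gives L L | L. S → d d S gives d d S | d d. N → b S gives b S | b. L → b N gives b N | b.

S -> c | L L | L | d d S | d d | ε; N -> d d | a | b S | b; L -> a a | c | a | b N | b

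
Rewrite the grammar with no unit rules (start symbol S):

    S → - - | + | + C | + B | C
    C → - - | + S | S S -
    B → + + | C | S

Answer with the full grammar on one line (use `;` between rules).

S → - - | + S | S S - | + | + C | + B; C → - - | + S | S S -; B → + + | - - | + S | S S - | + | + C | + B

Unit pairs: B ⇒* {C, S}; S ⇒* {C}.
For every A with A ⇒* B via unit rules, add B's non-unit alternatives to A; then delete every rule of the form X → Y.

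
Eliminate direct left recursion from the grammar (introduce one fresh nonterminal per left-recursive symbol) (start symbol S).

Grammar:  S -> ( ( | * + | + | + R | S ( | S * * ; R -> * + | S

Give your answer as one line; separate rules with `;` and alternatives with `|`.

S is directly left-recursive.
For S: α = {(, * *}, β = {( (, * +, +, + R}. Rewrite as S → β S' and S' → α S' | ε.

S -> ( ( S' | * + S' | + S' | + R S'; R -> * + | S; S' -> ( S' | * * S' | ε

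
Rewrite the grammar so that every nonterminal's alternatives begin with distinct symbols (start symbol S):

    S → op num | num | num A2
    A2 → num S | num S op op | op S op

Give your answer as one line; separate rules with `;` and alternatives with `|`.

S has alternatives sharing prefix 'num': factor to S → num S' with S' → ε | A2.
A2 has alternatives sharing prefix 'num S': factor to A2 → num S A2' with A2' → ε | op op.

S → op num | num S'; A2 → op S op | num S A2'; S' → ε | A2; A2' → ε | op op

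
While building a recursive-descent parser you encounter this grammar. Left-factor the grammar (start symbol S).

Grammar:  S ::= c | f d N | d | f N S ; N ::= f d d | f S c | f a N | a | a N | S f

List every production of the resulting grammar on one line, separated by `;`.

S has alternatives sharing prefix 'f': factor to S → f S' with S' → d N | N S.
N has alternatives sharing prefix 'f': factor to N → f N' with N' → d d | S c | a N.
N has alternatives sharing prefix 'a': factor to N → a N'' with N'' → ε | N.

S ::= c | d | f S'; N ::= S f | f N' | a N''; S' ::= d N | N S; N' ::= d d | S c | a N; N'' ::= ε | N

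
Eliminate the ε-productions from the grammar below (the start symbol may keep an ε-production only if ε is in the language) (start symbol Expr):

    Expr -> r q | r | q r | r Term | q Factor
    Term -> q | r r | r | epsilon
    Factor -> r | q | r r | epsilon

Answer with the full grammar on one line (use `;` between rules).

Expr -> r q | r | q r | r Term | q Factor | q; Term -> q | r r | r; Factor -> r | q | r r

The nullable symbols are {Factor, Term}.
ε ∉ L(G), so no ε-production is kept.
Expand every rule over subsets of its nullable positions: Expr → q Factor gives q Factor | q.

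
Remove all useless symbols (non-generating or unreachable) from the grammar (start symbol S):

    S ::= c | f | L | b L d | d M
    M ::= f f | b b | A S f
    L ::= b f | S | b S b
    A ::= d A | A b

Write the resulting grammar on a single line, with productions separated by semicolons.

S ::= c | f | L | b L d | d M; M ::= f f | b b; L ::= b f | S | b S b

Generating nonterminals: {L, M, S}.
Reachable from S after that: {L, M, S}.
Removed useless symbols: {A} and every production mentioning them.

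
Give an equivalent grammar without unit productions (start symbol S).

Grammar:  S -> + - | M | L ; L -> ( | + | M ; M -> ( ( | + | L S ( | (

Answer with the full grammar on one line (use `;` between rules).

S -> ( | + | + - | ( ( | L S (; L -> ( | + | ( ( | L S (; M -> ( ( | + | L S ( | (

Unit pairs: L ⇒* {M}; S ⇒* {L, M}.
For each unit pair (A, B), copy every non-unit production of B to A, then drop all unit productions.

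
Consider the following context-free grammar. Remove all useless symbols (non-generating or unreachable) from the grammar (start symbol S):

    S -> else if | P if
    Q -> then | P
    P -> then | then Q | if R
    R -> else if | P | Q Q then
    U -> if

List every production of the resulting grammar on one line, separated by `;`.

Generating nonterminals: {P, Q, R, S, U}.
Reachable from S after that: {P, Q, R, S}.
Removed useless symbols: {U} and every production mentioning them.

S -> else if | P if; Q -> then | P; P -> then | then Q | if R; R -> else if | P | Q Q then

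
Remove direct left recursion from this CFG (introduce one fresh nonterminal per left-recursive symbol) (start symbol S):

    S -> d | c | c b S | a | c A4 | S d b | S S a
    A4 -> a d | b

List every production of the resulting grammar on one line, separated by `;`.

Left recursion appears on S.
For S: α = {d b, S a}, β = {d, c, c b S, a, c A4}. Rewrite as S → β S' and S' → α S' | ε.

S -> d S' | c S' | c b S S' | a S' | c A4 S'; A4 -> a d | b; S' -> d b S' | S a S' | ε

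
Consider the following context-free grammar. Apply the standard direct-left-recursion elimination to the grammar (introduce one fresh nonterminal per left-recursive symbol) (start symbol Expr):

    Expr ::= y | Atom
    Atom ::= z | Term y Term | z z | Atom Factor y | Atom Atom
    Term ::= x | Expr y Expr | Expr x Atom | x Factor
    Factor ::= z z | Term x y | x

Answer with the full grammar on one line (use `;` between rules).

Expr ::= y | Atom; Atom ::= z Atom1 | Term y Term Atom1 | z z Atom1; Term ::= x | Expr y Expr | Expr x Atom | x Factor; Factor ::= z z | Term x y | x; Atom1 ::= Factor y Atom1 | Atom Atom1 | ε

Directly left-recursive nonterminal: Atom.
For Atom: α = {Factor y, Atom}, β = {z, Term y Term, z z}. Rewrite as Atom → β Atom1 and Atom1 → α Atom1 | ε.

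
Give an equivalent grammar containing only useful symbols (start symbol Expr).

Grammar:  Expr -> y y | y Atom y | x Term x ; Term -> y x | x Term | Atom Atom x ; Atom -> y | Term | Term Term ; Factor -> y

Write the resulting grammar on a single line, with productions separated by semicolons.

Expr -> y y | y Atom y | x Term x; Term -> y x | x Term | Atom Atom x; Atom -> y | Term | Term Term

Generating nonterminals: {Atom, Expr, Factor, Term}.
Reachable from Expr after that: {Atom, Expr, Term}.
Removed useless symbols: {Factor} and every production mentioning them.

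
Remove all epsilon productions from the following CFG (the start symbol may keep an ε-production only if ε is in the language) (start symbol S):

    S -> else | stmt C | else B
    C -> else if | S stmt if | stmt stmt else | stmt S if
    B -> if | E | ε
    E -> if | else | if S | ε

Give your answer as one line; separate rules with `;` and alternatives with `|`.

S -> else | stmt C | else B; C -> else if | S stmt if | stmt stmt else | stmt S if; B -> if | E; E -> if | else | if S

The nullable symbols are {B, E}.
ε ∉ L(G), so no ε-production is kept.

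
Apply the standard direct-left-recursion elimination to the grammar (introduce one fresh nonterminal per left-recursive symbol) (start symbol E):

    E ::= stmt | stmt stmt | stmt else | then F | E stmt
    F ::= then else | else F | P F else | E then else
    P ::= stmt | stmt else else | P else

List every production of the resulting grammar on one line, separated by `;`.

Directly left-recursive nonterminals: E, P.
For E: α = {stmt}, β = {stmt, stmt stmt, stmt else, then F}. Rewrite as E → β E' and E' → α E' | ε.
For P: α = {else}, β = {stmt, stmt else else}. Rewrite as P → β P' and P' → α P' | ε.

E ::= stmt E' | stmt stmt E' | stmt else E' | then F E'; F ::= then else | else F | P F else | E then else; P ::= stmt P' | stmt else else P'; E' ::= stmt E' | ε; P' ::= else P' | ε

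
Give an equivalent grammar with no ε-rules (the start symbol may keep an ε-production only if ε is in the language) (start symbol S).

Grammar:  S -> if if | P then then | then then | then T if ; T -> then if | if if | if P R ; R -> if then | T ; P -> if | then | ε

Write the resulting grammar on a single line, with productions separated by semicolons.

S -> if if | P then then | then then | then T if; T -> then if | if if | if P R | if R; R -> if then | T; P -> if | then

The nullable symbols are {P}.
ε ∉ L(G), so no ε-production is kept.
Add the nullable-subset variants: S → P then then gives P then then | then then. T → if P R gives if P R | if R.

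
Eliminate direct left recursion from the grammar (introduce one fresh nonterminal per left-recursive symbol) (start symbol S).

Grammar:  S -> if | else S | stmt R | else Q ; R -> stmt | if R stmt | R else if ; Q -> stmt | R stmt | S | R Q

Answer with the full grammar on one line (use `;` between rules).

S -> if | else S | stmt R | else Q; R -> stmt R' | if R stmt R'; Q -> stmt | R stmt | S | R Q; R' -> else if R' | ε

Directly left-recursive nonterminal: R.
For R: α = {else if}, β = {stmt, if R stmt}. Rewrite as R → β R' and R' → α R' | ε.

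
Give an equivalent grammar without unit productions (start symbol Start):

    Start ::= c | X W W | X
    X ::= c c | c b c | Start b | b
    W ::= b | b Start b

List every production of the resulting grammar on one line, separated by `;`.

Start ::= c | X W W | c c | c b c | Start b | b; X ::= c c | c b c | Start b | b; W ::= b | b Start b

Unit pairs: Start ⇒* {X}.
For each unit pair (A, B), copy every non-unit production of B to A, then drop all unit productions.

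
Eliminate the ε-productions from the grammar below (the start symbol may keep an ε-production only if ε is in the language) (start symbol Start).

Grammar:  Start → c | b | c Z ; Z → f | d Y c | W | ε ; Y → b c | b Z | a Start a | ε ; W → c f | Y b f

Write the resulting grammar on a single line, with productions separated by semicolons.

Start → c | b | c Z; Z → f | d Y c | d c | W; Y → b c | b Z | b | a Start a; W → c f | Y b f | b f

Nullable set = {Y, Z}.
ε ∉ L(G), so no ε-production is kept.
Add the nullable-subset variants: Z → d Y c gives d Y c | d c. Y → b Z gives b Z | b. W → Y b f gives Y b f | b f.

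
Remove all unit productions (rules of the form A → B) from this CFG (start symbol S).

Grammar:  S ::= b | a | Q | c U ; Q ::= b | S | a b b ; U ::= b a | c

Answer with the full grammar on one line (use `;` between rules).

S ::= b | a | c U | a b b; Q ::= b | a | c U | a b b; U ::= b a | c

Unit pairs: Q ⇒* {S}; S ⇒* {Q}.
Replace each nonterminal's rules with the union of the non-unit rules of every nonterminal it unit-derives.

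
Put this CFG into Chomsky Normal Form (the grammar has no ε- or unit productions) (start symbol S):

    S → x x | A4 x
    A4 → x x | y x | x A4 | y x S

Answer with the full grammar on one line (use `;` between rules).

Introduce a nonterminal for each terminal appearing in a rule of length ≥ 2: X1 → x, X2 → y.
Binarize each right-hand side of length ≥ 3 by chaining fresh nonterminals (Y1, Y2, …): affected rules were A4 → X2 X1 S.

S → X1 X1 | A4 X1; A4 → X1 X1 | X2 X1 | X1 A4 | X2 Y1; X1 → x; X2 → y; Y1 → X1 S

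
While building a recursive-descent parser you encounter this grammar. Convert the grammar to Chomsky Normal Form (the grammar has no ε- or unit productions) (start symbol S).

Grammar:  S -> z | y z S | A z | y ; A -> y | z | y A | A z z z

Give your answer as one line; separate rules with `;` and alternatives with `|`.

S -> z | X1 Y1 | A X2 | y; A -> y | z | X1 A | A Y2; X1 -> y; X2 -> z; Y1 -> X2 S; Y2 -> X2 Y3; Y3 -> X2 X2

Introduce a nonterminal for each terminal appearing in a rule of length ≥ 2: X1 → y, X2 → z.
Binarize each right-hand side of length ≥ 3 by chaining fresh nonterminals (Y1, Y2, …): affected rules were S → X1 X2 S; A → A X2 X2 X2.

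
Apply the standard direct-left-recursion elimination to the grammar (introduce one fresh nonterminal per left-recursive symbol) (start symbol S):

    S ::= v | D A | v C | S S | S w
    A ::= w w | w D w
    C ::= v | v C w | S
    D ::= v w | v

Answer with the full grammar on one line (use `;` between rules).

S is directly left-recursive.
For S: α = {S, w}, β = {v, D A, v C}. Rewrite as S → β S' and S' → α S' | ε.

S ::= v S' | D A S' | v C S'; A ::= w w | w D w; C ::= v | v C w | S; D ::= v w | v; S' ::= S S' | w S' | epsilon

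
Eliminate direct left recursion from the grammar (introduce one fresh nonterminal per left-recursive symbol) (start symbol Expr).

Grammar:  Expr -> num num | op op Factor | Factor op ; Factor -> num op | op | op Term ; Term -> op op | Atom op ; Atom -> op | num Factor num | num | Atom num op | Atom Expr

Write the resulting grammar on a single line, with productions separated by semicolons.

Expr -> num num | op op Factor | Factor op; Factor -> num op | op | op Term; Term -> op op | Atom op; Atom -> op Atom1 | num Factor num Atom1 | num Atom1; Atom1 -> num op Atom1 | Expr Atom1 | ε

Directly left-recursive nonterminal: Atom.
For Atom: α = {num op, Expr}, β = {op, num Factor num, num}. Rewrite as Atom → β Atom1 and Atom1 → α Atom1 | ε.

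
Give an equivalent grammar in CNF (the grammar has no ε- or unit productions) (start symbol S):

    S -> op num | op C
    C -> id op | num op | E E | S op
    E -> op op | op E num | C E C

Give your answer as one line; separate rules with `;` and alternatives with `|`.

Introduce a nonterminal for each terminal appearing in a rule of length ≥ 2: X1 → op, X2 → num, X3 → id.
Binarize each right-hand side of length ≥ 3 by chaining fresh nonterminals (Y1, Y2, …): affected rules were E → X1 E X2; E → C E C.

S -> X1 X2 | X1 C; C -> X3 X1 | X2 X1 | E E | S X1; E -> X1 X1 | X1 Y1 | C Y2; X1 -> op; X2 -> num; X3 -> id; Y1 -> E X2; Y2 -> E C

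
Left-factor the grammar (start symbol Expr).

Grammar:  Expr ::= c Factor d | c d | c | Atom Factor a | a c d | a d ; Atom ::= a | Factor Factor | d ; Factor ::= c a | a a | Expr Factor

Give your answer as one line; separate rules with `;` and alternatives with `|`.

Expr ::= Atom Factor a | c Expr1 | a Expr2; Atom ::= a | Factor Factor | d; Factor ::= c a | a a | Expr Factor; Expr1 ::= Factor d | d | ε; Expr2 ::= c d | d

Expr has alternatives sharing prefix 'c': factor to Expr → c Expr1 with Expr1 → Factor d | d | ε.
Expr has alternatives sharing prefix 'a': factor to Expr → a Expr2 with Expr2 → c d | d.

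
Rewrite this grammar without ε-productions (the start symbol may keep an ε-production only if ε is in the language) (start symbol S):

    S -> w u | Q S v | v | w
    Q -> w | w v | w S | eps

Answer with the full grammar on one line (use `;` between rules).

S -> w u | Q S v | S v | v | w; Q -> w | w v | w S

The nullable symbols are {Q}.
ε ∉ L(G), so no ε-production is kept.
Add the nullable-subset variants: S → Q S v gives Q S v | S v.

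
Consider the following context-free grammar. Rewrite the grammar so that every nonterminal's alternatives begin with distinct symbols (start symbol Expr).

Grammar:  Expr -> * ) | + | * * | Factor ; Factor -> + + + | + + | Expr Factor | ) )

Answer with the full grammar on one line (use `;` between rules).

Expr has alternatives sharing prefix '*': factor to Expr → * Expr1 with Expr1 → ) | *.
Factor has alternatives sharing prefix '+ +': factor to Factor → + + Factor1 with Factor1 → + | ε.

Expr -> + | Factor | * Expr1; Factor -> Expr Factor | ) ) | + + Factor1; Expr1 -> ) | *; Factor1 -> + | epsilon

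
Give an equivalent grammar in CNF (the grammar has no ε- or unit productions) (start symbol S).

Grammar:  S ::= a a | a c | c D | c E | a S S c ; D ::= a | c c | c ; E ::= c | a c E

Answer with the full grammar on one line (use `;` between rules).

Introduce a nonterminal for each terminal appearing in a rule of length ≥ 2: X1 → a, X2 → c.
Binarize each right-hand side of length ≥ 3 by chaining fresh nonterminals (Y1, Y2, …): affected rules were S → X1 S S X2; E → X1 X2 E.

S ::= X1 X1 | X1 X2 | X2 D | X2 E | X1 Y1; D ::= a | X2 X2 | c; E ::= c | X1 Y3; X1 ::= a; X2 ::= c; Y1 ::= S Y2; Y2 ::= S X2; Y3 ::= X2 E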